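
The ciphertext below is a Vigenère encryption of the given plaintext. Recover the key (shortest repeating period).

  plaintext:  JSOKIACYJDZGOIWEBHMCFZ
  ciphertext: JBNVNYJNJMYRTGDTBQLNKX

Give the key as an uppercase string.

  i= 0: J-J =  0 → A
  i= 1: B-S =  9 → J
  i= 2: N-O = 25 → Z
  i= 3: V-K = 11 → L
  i= 4: N-I =  5 → F
  i= 5: Y-A = 24 → Y
  i= 6: J-C =  7 → H
  i= 7: N-Y = 15 → P
  i= 8: J-J =  0 → A
  i= 9: M-D =  9 → J
  i=10: Y-Z = 25 → Z
  i=11: R-G = 11 → L
  i=12: T-O =  5 → F
  i=13: G-I = 24 → Y
  i=14: D-W =  7 → H
  i=15: T-E = 15 → P
  i=16: B-B =  0 → A
  i=17: Q-H =  9 → J
  i=18: L-M = 25 → Z
  i=19: N-C = 11 → L
  i=20: K-F =  5 → F
  i=21: X-Z = 24 → Y
  shifts repeat with period 8: AJZLFYHP

AJZLFYHP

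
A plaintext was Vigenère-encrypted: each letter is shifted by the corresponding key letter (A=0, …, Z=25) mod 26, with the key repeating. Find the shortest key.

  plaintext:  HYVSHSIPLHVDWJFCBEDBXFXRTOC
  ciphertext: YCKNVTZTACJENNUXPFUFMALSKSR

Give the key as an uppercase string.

  i= 0: Y-H = 17 → R
  i= 1: C-Y =  4 → E
  i= 2: K-V = 15 → P
  i= 3: N-S = 21 → V
  i= 4: V-H = 14 → O
  i= 5: T-S =  1 → B
  i= 6: Z-I = 17 → R
  i= 7: T-P =  4 → E
  i= 8: A-L = 15 → P
  i= 9: C-H = 21 → V
  i=10: J-V = 14 → O
  i=11: E-D =  1 → B
  i=12: N-W = 17 → R
  i=13: N-J =  4 → E
  i=14: U-F = 15 → P
  i=15: X-C = 21 → V
  i=16: P-B = 14 → O
  i=17: F-E =  1 → B
  i=18: U-D = 17 → R
  i=19: F-B =  4 → E
  i=20: M-X = 15 → P
  i=21: A-F = 21 → V
  i=22: L-X = 14 → O
  i=23: S-R =  1 → B
  i=24: K-T = 17 → R
  i=25: S-O =  4 → E
  i=26: R-C = 15 → P
  shifts repeat with period 6: REPVOB

REPVOB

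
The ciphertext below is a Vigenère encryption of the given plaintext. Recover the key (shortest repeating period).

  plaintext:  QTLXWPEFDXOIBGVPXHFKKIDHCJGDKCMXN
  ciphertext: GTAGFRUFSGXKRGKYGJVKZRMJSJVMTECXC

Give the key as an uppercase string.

QAPJJC

  i= 0: G-Q = 16 → Q
  i= 1: T-T =  0 → A
  i= 2: A-L = 15 → P
  i= 3: G-X =  9 → J
  i= 4: F-W =  9 → J
  i= 5: R-P =  2 → C
  i= 6: U-E = 16 → Q
  i= 7: F-F =  0 → A
  i= 8: S-D = 15 → P
  i= 9: G-X =  9 → J
  i=10: X-O =  9 → J
  i=11: K-I =  2 → C
  i=12: R-B = 16 → Q
  i=13: G-G =  0 → A
  i=14: K-V = 15 → P
  i=15: Y-P =  9 → J
  i=16: G-X =  9 → J
  i=17: J-H =  2 → C
  i=18: V-F = 16 → Q
  i=19: K-K =  0 → A
  i=20: Z-K = 15 → P
  i=21: R-I =  9 → J
  i=22: M-D =  9 → J
  i=23: J-H =  2 → C
  i=24: S-C = 16 → Q
  i=25: J-J =  0 → A
  i=26: V-G = 15 → P
  i=27: M-D =  9 → J
  i=28: T-K =  9 → J
  i=29: E-C =  2 → C
  i=30: C-M = 16 → Q
  i=31: X-X =  0 → A
  i=32: C-N = 15 → P
  shifts repeat with period 6: QAPJJC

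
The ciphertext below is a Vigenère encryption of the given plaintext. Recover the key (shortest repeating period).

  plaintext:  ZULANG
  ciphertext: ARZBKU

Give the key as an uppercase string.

BXO

  i= 0: A-Z =  1 → B
  i= 1: R-U = 23 → X
  i= 2: Z-L = 14 → O
  i= 3: B-A =  1 → B
  i= 4: K-N = 23 → X
  i= 5: U-G = 14 → O
  shifts repeat with period 3: BXO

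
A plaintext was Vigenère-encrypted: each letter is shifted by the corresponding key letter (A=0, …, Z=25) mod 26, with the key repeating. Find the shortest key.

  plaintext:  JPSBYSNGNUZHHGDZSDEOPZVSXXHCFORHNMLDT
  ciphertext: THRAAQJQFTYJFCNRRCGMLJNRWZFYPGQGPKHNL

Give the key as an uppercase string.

  i= 0: T-J = 10 → K
  i= 1: H-P = 18 → S
  i= 2: R-S = 25 → Z
  i= 3: A-B = 25 → Z
  i= 4: A-Y =  2 → C
  i= 5: Q-S = 24 → Y
  i= 6: J-N = 22 → W
  i= 7: Q-G = 10 → K
  i= 8: F-N = 18 → S
  i= 9: T-U = 25 → Z
  i=10: Y-Z = 25 → Z
  i=11: J-H =  2 → C
  i=12: F-H = 24 → Y
  i=13: C-G = 22 → W
  i=14: N-D = 10 → K
  i=15: R-Z = 18 → S
  i=16: R-S = 25 → Z
  i=17: C-D = 25 → Z
  i=18: G-E =  2 → C
  i=19: M-O = 24 → Y
  i=20: L-P = 22 → W
  i=21: J-Z = 10 → K
  i=22: N-V = 18 → S
  i=23: R-S = 25 → Z
  i=24: W-X = 25 → Z
  i=25: Z-X =  2 → C
  i=26: F-H = 24 → Y
  i=27: Y-C = 22 → W
  i=28: P-F = 10 → K
  i=29: G-O = 18 → S
  i=30: Q-R = 25 → Z
  i=31: G-H = 25 → Z
  i=32: P-N =  2 → C
  i=33: K-M = 24 → Y
  i=34: H-L = 22 → W
  i=35: N-D = 10 → K
  i=36: L-T = 18 → S
  shifts repeat with period 7: KSZZCYW

KSZZCYW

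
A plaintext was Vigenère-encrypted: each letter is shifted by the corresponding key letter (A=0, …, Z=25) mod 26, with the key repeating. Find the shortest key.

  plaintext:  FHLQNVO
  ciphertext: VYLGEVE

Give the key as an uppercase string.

  i= 0: V-F = 16 → Q
  i= 1: Y-H = 17 → R
  i= 2: L-L =  0 → A
  i= 3: G-Q = 16 → Q
  i= 4: E-N = 17 → R
  i= 5: V-V =  0 → A
  i= 6: E-O = 16 → Q
  shifts repeat with period 3: QRA

QRA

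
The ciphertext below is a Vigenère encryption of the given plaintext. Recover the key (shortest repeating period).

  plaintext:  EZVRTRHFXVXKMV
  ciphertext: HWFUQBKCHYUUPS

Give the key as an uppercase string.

  i= 0: H-E =  3 → D
  i= 1: W-Z = 23 → X
  i= 2: F-V = 10 → K
  i= 3: U-R =  3 → D
  i= 4: Q-T = 23 → X
  i= 5: B-R = 10 → K
  i= 6: K-H =  3 → D
  i= 7: C-F = 23 → X
  i= 8: H-X = 10 → K
  i= 9: Y-V =  3 → D
  i=10: U-X = 23 → X
  i=11: U-K = 10 → K
  i=12: P-M =  3 → D
  i=13: S-V = 23 → X
  shifts repeat with period 3: DXK

DXK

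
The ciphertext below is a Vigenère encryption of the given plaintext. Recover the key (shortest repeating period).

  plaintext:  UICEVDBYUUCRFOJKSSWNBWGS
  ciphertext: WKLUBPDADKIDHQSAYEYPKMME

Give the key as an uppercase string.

  i= 0: W-U =  2 → C
  i= 1: K-I =  2 → C
  i= 2: L-C =  9 → J
  i= 3: U-E = 16 → Q
  i= 4: B-V =  6 → G
  i= 5: P-D = 12 → M
  i= 6: D-B =  2 → C
  i= 7: A-Y =  2 → C
  i= 8: D-U =  9 → J
  i= 9: K-U = 16 → Q
  i=10: I-C =  6 → G
  i=11: D-R = 12 → M
  i=12: H-F =  2 → C
  i=13: Q-O =  2 → C
  i=14: S-J =  9 → J
  i=15: A-K = 16 → Q
  i=16: Y-S =  6 → G
  i=17: E-S = 12 → M
  i=18: Y-W =  2 → C
  i=19: P-N =  2 → C
  i=20: K-B =  9 → J
  i=21: M-W = 16 → Q
  i=22: M-G =  6 → G
  i=23: E-S = 12 → M
  shifts repeat with period 6: CCJQGM

CCJQGM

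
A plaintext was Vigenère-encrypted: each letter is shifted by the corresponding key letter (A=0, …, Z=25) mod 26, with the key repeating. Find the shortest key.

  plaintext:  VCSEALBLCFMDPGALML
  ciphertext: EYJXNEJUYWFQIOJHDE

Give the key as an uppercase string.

JWRTNTI

  i= 0: E-V =  9 → J
  i= 1: Y-C = 22 → W
  i= 2: J-S = 17 → R
  i= 3: X-E = 19 → T
  i= 4: N-A = 13 → N
  i= 5: E-L = 19 → T
  i= 6: J-B =  8 → I
  i= 7: U-L =  9 → J
  i= 8: Y-C = 22 → W
  i= 9: W-F = 17 → R
  i=10: F-M = 19 → T
  i=11: Q-D = 13 → N
  i=12: I-P = 19 → T
  i=13: O-G =  8 → I
  i=14: J-A =  9 → J
  i=15: H-L = 22 → W
  i=16: D-M = 17 → R
  i=17: E-L = 19 → T
  shifts repeat with period 7: JWRTNTI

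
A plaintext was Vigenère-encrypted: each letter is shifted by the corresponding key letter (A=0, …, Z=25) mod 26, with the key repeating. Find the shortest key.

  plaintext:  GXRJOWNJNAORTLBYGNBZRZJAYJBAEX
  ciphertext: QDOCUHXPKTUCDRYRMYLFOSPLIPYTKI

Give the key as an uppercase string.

  i= 0: Q-G = 10 → K
  i= 1: D-X =  6 → G
  i= 2: O-R = 23 → X
  i= 3: C-J = 19 → T
  i= 4: U-O =  6 → G
  i= 5: H-W = 11 → L
  i= 6: X-N = 10 → K
  i= 7: P-J =  6 → G
  i= 8: K-N = 23 → X
  i= 9: T-A = 19 → T
  i=10: U-O =  6 → G
  i=11: C-R = 11 → L
  i=12: D-T = 10 → K
  i=13: R-L =  6 → G
  i=14: Y-B = 23 → X
  i=15: R-Y = 19 → T
  i=16: M-G =  6 → G
  i=17: Y-N = 11 → L
  i=18: L-B = 10 → K
  i=19: F-Z =  6 → G
  i=20: O-R = 23 → X
  i=21: S-Z = 19 → T
  i=22: P-J =  6 → G
  i=23: L-A = 11 → L
  i=24: I-Y = 10 → K
  i=25: P-J =  6 → G
  i=26: Y-B = 23 → X
  i=27: T-A = 19 → T
  i=28: K-E =  6 → G
  i=29: I-X = 11 → L
  shifts repeat with period 6: KGXTGL

KGXTGL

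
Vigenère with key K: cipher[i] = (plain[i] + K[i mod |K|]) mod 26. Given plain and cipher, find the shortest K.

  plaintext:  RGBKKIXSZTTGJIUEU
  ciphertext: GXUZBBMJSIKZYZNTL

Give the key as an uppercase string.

PRT

  i= 0: G-R = 15 → P
  i= 1: X-G = 17 → R
  i= 2: U-B = 19 → T
  i= 3: Z-K = 15 → P
  i= 4: B-K = 17 → R
  i= 5: B-I = 19 → T
  i= 6: M-X = 15 → P
  i= 7: J-S = 17 → R
  i= 8: S-Z = 19 → T
  i= 9: I-T = 15 → P
  i=10: K-T = 17 → R
  i=11: Z-G = 19 → T
  i=12: Y-J = 15 → P
  i=13: Z-I = 17 → R
  i=14: N-U = 19 → T
  i=15: T-E = 15 → P
  i=16: L-U = 17 → R
  shifts repeat with period 3: PRT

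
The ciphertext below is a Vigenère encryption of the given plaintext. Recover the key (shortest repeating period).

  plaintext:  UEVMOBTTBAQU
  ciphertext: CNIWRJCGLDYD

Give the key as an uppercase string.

IJNKD

  i= 0: C-U =  8 → I
  i= 1: N-E =  9 → J
  i= 2: I-V = 13 → N
  i= 3: W-M = 10 → K
  i= 4: R-O =  3 → D
  i= 5: J-B =  8 → I
  i= 6: C-T =  9 → J
  i= 7: G-T = 13 → N
  i= 8: L-B = 10 → K
  i= 9: D-A =  3 → D
  i=10: Y-Q =  8 → I
  i=11: D-U =  9 → J
  shifts repeat with period 5: IJNKD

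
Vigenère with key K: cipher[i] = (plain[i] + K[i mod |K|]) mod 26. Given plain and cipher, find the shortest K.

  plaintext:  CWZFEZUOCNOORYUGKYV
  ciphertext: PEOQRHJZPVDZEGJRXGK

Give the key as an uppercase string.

NIPL

  i= 0: P-C = 13 → N
  i= 1: E-W =  8 → I
  i= 2: O-Z = 15 → P
  i= 3: Q-F = 11 → L
  i= 4: R-E = 13 → N
  i= 5: H-Z =  8 → I
  i= 6: J-U = 15 → P
  i= 7: Z-O = 11 → L
  i= 8: P-C = 13 → N
  i= 9: V-N =  8 → I
  i=10: D-O = 15 → P
  i=11: Z-O = 11 → L
  i=12: E-R = 13 → N
  i=13: G-Y =  8 → I
  i=14: J-U = 15 → P
  i=15: R-G = 11 → L
  i=16: X-K = 13 → N
  i=17: G-Y =  8 → I
  i=18: K-V = 15 → P
  shifts repeat with period 4: NIPL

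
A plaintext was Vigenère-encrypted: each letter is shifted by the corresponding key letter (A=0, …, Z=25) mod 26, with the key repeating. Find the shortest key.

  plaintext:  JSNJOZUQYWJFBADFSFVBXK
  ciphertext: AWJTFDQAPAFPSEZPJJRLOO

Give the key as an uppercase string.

REWK

  i= 0: A-J = 17 → R
  i= 1: W-S =  4 → E
  i= 2: J-N = 22 → W
  i= 3: T-J = 10 → K
  i= 4: F-O = 17 → R
  i= 5: D-Z =  4 → E
  i= 6: Q-U = 22 → W
  i= 7: A-Q = 10 → K
  i= 8: P-Y = 17 → R
  i= 9: A-W =  4 → E
  i=10: F-J = 22 → W
  i=11: P-F = 10 → K
  i=12: S-B = 17 → R
  i=13: E-A =  4 → E
  i=14: Z-D = 22 → W
  i=15: P-F = 10 → K
  i=16: J-S = 17 → R
  i=17: J-F =  4 → E
  i=18: R-V = 22 → W
  i=19: L-B = 10 → K
  i=20: O-X = 17 → R
  i=21: O-K =  4 → E
  shifts repeat with period 4: REWK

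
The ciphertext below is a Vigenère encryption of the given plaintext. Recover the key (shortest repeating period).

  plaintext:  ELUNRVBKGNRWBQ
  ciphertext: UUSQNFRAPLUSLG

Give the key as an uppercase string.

QJYDWKQ

  i= 0: U-E = 16 → Q
  i= 1: U-L =  9 → J
  i= 2: S-U = 24 → Y
  i= 3: Q-N =  3 → D
  i= 4: N-R = 22 → W
  i= 5: F-V = 10 → K
  i= 6: R-B = 16 → Q
  i= 7: A-K = 16 → Q
  i= 8: P-G =  9 → J
  i= 9: L-N = 24 → Y
  i=10: U-R =  3 → D
  i=11: S-W = 22 → W
  i=12: L-B = 10 → K
  i=13: G-Q = 16 → Q
  shifts repeat with period 7: QJYDWKQ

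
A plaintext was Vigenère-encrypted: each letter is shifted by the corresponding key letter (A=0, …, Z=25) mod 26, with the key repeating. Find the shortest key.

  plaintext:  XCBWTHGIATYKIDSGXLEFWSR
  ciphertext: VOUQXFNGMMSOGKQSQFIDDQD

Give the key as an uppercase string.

  i= 0: V-X = 24 → Y
  i= 1: O-C = 12 → M
  i= 2: U-B = 19 → T
  i= 3: Q-W = 20 → U
  i= 4: X-T =  4 → E
  i= 5: F-H = 24 → Y
  i= 6: N-G =  7 → H
  i= 7: G-I = 24 → Y
  i= 8: M-A = 12 → M
  i= 9: M-T = 19 → T
  i=10: S-Y = 20 → U
  i=11: O-K =  4 → E
  i=12: G-I = 24 → Y
  i=13: K-D =  7 → H
  i=14: Q-S = 24 → Y
  i=15: S-G = 12 → M
  i=16: Q-X = 19 → T
  i=17: F-L = 20 → U
  i=18: I-E =  4 → E
  i=19: D-F = 24 → Y
  i=20: D-W =  7 → H
  i=21: Q-S = 24 → Y
  i=22: D-R = 12 → M
  shifts repeat with period 7: YMTUEYH

YMTUEYH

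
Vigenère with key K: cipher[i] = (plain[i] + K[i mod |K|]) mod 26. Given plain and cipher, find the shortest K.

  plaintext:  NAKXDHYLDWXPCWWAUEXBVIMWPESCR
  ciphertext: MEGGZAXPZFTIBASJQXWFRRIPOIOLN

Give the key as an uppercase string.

ZEWJWT

  i= 0: M-N = 25 → Z
  i= 1: E-A =  4 → E
  i= 2: G-K = 22 → W
  i= 3: G-X =  9 → J
  i= 4: Z-D = 22 → W
  i= 5: A-H = 19 → T
  i= 6: X-Y = 25 → Z
  i= 7: P-L =  4 → E
  i= 8: Z-D = 22 → W
  i= 9: F-W =  9 → J
  i=10: T-X = 22 → W
  i=11: I-P = 19 → T
  i=12: B-C = 25 → Z
  i=13: A-W =  4 → E
  i=14: S-W = 22 → W
  i=15: J-A =  9 → J
  i=16: Q-U = 22 → W
  i=17: X-E = 19 → T
  i=18: W-X = 25 → Z
  i=19: F-B =  4 → E
  i=20: R-V = 22 → W
  i=21: R-I =  9 → J
  i=22: I-M = 22 → W
  i=23: P-W = 19 → T
  i=24: O-P = 25 → Z
  i=25: I-E =  4 → E
  i=26: O-S = 22 → W
  i=27: L-C =  9 → J
  i=28: N-R = 22 → W
  shifts repeat with period 6: ZEWJWT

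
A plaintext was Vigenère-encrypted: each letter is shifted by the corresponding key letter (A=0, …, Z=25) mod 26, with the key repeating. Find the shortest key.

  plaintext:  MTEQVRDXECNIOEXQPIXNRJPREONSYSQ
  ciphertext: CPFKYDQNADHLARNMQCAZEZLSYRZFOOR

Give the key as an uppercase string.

QWBUDMN

  i= 0: C-M = 16 → Q
  i= 1: P-T = 22 → W
  i= 2: F-E =  1 → B
  i= 3: K-Q = 20 → U
  i= 4: Y-V =  3 → D
  i= 5: D-R = 12 → M
  i= 6: Q-D = 13 → N
  i= 7: N-X = 16 → Q
  i= 8: A-E = 22 → W
  i= 9: D-C =  1 → B
  i=10: H-N = 20 → U
  i=11: L-I =  3 → D
  i=12: A-O = 12 → M
  i=13: R-E = 13 → N
  i=14: N-X = 16 → Q
  i=15: M-Q = 22 → W
  i=16: Q-P =  1 → B
  i=17: C-I = 20 → U
  i=18: A-X =  3 → D
  i=19: Z-N = 12 → M
  i=20: E-R = 13 → N
  i=21: Z-J = 16 → Q
  i=22: L-P = 22 → W
  i=23: S-R =  1 → B
  i=24: Y-E = 20 → U
  i=25: R-O =  3 → D
  i=26: Z-N = 12 → M
  i=27: F-S = 13 → N
  i=28: O-Y = 16 → Q
  i=29: O-S = 22 → W
  i=30: R-Q =  1 → B
  shifts repeat with period 7: QWBUDMN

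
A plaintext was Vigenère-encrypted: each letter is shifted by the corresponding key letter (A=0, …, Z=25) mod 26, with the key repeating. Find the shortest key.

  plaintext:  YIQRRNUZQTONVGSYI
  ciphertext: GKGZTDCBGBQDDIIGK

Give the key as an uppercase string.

ICQ

  i= 0: G-Y =  8 → I
  i= 1: K-I =  2 → C
  i= 2: G-Q = 16 → Q
  i= 3: Z-R =  8 → I
  i= 4: T-R =  2 → C
  i= 5: D-N = 16 → Q
  i= 6: C-U =  8 → I
  i= 7: B-Z =  2 → C
  i= 8: G-Q = 16 → Q
  i= 9: B-T =  8 → I
  i=10: Q-O =  2 → C
  i=11: D-N = 16 → Q
  i=12: D-V =  8 → I
  i=13: I-G =  2 → C
  i=14: I-S = 16 → Q
  i=15: G-Y =  8 → I
  i=16: K-I =  2 → C
  shifts repeat with period 3: ICQ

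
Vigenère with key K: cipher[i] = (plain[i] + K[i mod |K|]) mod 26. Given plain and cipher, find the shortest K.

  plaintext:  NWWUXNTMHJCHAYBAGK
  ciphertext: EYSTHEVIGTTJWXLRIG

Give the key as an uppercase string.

RCWZK

  i= 0: E-N = 17 → R
  i= 1: Y-W =  2 → C
  i= 2: S-W = 22 → W
  i= 3: T-U = 25 → Z
  i= 4: H-X = 10 → K
  i= 5: E-N = 17 → R
  i= 6: V-T =  2 → C
  i= 7: I-M = 22 → W
  i= 8: G-H = 25 → Z
  i= 9: T-J = 10 → K
  i=10: T-C = 17 → R
  i=11: J-H =  2 → C
  i=12: W-A = 22 → W
  i=13: X-Y = 25 → Z
  i=14: L-B = 10 → K
  i=15: R-A = 17 → R
  i=16: I-G =  2 → C
  i=17: G-K = 22 → W
  shifts repeat with period 5: RCWZK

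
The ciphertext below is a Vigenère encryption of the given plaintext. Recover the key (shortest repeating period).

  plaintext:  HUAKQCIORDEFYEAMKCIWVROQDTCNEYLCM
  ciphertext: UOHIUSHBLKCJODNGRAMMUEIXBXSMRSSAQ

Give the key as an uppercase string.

NUHYEQZ

  i= 0: U-H = 13 → N
  i= 1: O-U = 20 → U
  i= 2: H-A =  7 → H
  i= 3: I-K = 24 → Y
  i= 4: U-Q =  4 → E
  i= 5: S-C = 16 → Q
  i= 6: H-I = 25 → Z
  i= 7: B-O = 13 → N
  i= 8: L-R = 20 → U
  i= 9: K-D =  7 → H
  i=10: C-E = 24 → Y
  i=11: J-F =  4 → E
  i=12: O-Y = 16 → Q
  i=13: D-E = 25 → Z
  i=14: N-A = 13 → N
  i=15: G-M = 20 → U
  i=16: R-K =  7 → H
  i=17: A-C = 24 → Y
  i=18: M-I =  4 → E
  i=19: M-W = 16 → Q
  i=20: U-V = 25 → Z
  i=21: E-R = 13 → N
  i=22: I-O = 20 → U
  i=23: X-Q =  7 → H
  i=24: B-D = 24 → Y
  i=25: X-T =  4 → E
  i=26: S-C = 16 → Q
  i=27: M-N = 25 → Z
  i=28: R-E = 13 → N
  i=29: S-Y = 20 → U
  i=30: S-L =  7 → H
  i=31: A-C = 24 → Y
  i=32: Q-M =  4 → E
  shifts repeat with period 7: NUHYEQZ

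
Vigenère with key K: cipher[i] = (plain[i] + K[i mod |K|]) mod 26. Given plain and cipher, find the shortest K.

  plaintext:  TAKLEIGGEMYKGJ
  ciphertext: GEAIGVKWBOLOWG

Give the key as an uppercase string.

  i= 0: G-T = 13 → N
  i= 1: E-A =  4 → E
  i= 2: A-K = 16 → Q
  i= 3: I-L = 23 → X
  i= 4: G-E =  2 → C
  i= 5: V-I = 13 → N
  i= 6: K-G =  4 → E
  i= 7: W-G = 16 → Q
  i= 8: B-E = 23 → X
  i= 9: O-M =  2 → C
  i=10: L-Y = 13 → N
  i=11: O-K =  4 → E
  i=12: W-G = 16 → Q
  i=13: G-J = 23 → X
  shifts repeat with period 5: NEQXC

NEQXC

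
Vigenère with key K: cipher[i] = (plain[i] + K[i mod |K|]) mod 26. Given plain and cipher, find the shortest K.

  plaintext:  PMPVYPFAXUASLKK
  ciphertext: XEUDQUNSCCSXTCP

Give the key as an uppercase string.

  i= 0: X-P =  8 → I
  i= 1: E-M = 18 → S
  i= 2: U-P =  5 → F
  i= 3: D-V =  8 → I
  i= 4: Q-Y = 18 → S
  i= 5: U-P =  5 → F
  i= 6: N-F =  8 → I
  i= 7: S-A = 18 → S
  i= 8: C-X =  5 → F
  i= 9: C-U =  8 → I
  i=10: S-A = 18 → S
  i=11: X-S =  5 → F
  i=12: T-L =  8 → I
  i=13: C-K = 18 → S
  i=14: P-K =  5 → F
  shifts repeat with period 3: ISF

ISF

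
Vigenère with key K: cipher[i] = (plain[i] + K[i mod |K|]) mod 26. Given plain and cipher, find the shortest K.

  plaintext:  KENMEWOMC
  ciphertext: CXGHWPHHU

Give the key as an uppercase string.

  i= 0: C-K = 18 → S
  i= 1: X-E = 19 → T
  i= 2: G-N = 19 → T
  i= 3: H-M = 21 → V
  i= 4: W-E = 18 → S
  i= 5: P-W = 19 → T
  i= 6: H-O = 19 → T
  i= 7: H-M = 21 → V
  i= 8: U-C = 18 → S
  shifts repeat with period 4: STTV

STTV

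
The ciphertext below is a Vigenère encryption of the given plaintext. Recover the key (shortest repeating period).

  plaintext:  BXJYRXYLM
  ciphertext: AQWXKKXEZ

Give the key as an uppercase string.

ZTN

  i= 0: A-B = 25 → Z
  i= 1: Q-X = 19 → T
  i= 2: W-J = 13 → N
  i= 3: X-Y = 25 → Z
  i= 4: K-R = 19 → T
  i= 5: K-X = 13 → N
  i= 6: X-Y = 25 → Z
  i= 7: E-L = 19 → T
  i= 8: Z-M = 13 → N
  shifts repeat with period 3: ZTN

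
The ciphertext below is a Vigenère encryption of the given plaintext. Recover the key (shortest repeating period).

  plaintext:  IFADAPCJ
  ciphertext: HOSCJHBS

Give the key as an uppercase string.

ZJS

  i= 0: H-I = 25 → Z
  i= 1: O-F =  9 → J
  i= 2: S-A = 18 → S
  i= 3: C-D = 25 → Z
  i= 4: J-A =  9 → J
  i= 5: H-P = 18 → S
  i= 6: B-C = 25 → Z
  i= 7: S-J =  9 → J
  shifts repeat with period 3: ZJS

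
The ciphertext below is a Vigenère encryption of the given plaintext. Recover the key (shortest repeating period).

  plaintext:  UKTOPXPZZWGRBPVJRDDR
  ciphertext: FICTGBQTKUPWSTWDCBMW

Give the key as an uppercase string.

  i= 0: F-U = 11 → L
  i= 1: I-K = 24 → Y
  i= 2: C-T =  9 → J
  i= 3: T-O =  5 → F
  i= 4: G-P = 17 → R
  i= 5: B-X =  4 → E
  i= 6: Q-P =  1 → B
  i= 7: T-Z = 20 → U
  i= 8: K-Z = 11 → L
  i= 9: U-W = 24 → Y
  i=10: P-G =  9 → J
  i=11: W-R =  5 → F
  i=12: S-B = 17 → R
  i=13: T-P =  4 → E
  i=14: W-V =  1 → B
  i=15: D-J = 20 → U
  i=16: C-R = 11 → L
  i=17: B-D = 24 → Y
  i=18: M-D =  9 → J
  i=19: W-R =  5 → F
  shifts repeat with period 8: LYJFREBU

LYJFREBU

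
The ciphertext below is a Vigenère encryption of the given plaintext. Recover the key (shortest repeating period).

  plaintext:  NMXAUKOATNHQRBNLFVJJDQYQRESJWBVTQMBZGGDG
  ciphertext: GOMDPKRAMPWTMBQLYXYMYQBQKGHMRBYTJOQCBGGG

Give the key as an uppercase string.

TCPDVADA

  i= 0: G-N = 19 → T
  i= 1: O-M =  2 → C
  i= 2: M-X = 15 → P
  i= 3: D-A =  3 → D
  i= 4: P-U = 21 → V
  i= 5: K-K =  0 → A
  i= 6: R-O =  3 → D
  i= 7: A-A =  0 → A
  i= 8: M-T = 19 → T
  i= 9: P-N =  2 → C
  i=10: W-H = 15 → P
  i=11: T-Q =  3 → D
  i=12: M-R = 21 → V
  i=13: B-B =  0 → A
  i=14: Q-N =  3 → D
  i=15: L-L =  0 → A
  i=16: Y-F = 19 → T
  i=17: X-V =  2 → C
  i=18: Y-J = 15 → P
  i=19: M-J =  3 → D
  i=20: Y-D = 21 → V
  i=21: Q-Q =  0 → A
  i=22: B-Y =  3 → D
  i=23: Q-Q =  0 → A
  i=24: K-R = 19 → T
  i=25: G-E =  2 → C
  i=26: H-S = 15 → P
  i=27: M-J =  3 → D
  i=28: R-W = 21 → V
  i=29: B-B =  0 → A
  i=30: Y-V =  3 → D
  i=31: T-T =  0 → A
  i=32: J-Q = 19 → T
  i=33: O-M =  2 → C
  i=34: Q-B = 15 → P
  i=35: C-Z =  3 → D
  i=36: B-G = 21 → V
  i=37: G-G =  0 → A
  i=38: G-D =  3 → D
  i=39: G-G =  0 → A
  shifts repeat with period 8: TCPDVADA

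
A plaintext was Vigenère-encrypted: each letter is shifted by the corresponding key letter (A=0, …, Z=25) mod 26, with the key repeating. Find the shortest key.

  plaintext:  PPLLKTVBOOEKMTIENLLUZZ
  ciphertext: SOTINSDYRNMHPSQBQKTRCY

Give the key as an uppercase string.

DZIX

  i= 0: S-P =  3 → D
  i= 1: O-P = 25 → Z
  i= 2: T-L =  8 → I
  i= 3: I-L = 23 → X
  i= 4: N-K =  3 → D
  i= 5: S-T = 25 → Z
  i= 6: D-V =  8 → I
  i= 7: Y-B = 23 → X
  i= 8: R-O =  3 → D
  i= 9: N-O = 25 → Z
  i=10: M-E =  8 → I
  i=11: H-K = 23 → X
  i=12: P-M =  3 → D
  i=13: S-T = 25 → Z
  i=14: Q-I =  8 → I
  i=15: B-E = 23 → X
  i=16: Q-N =  3 → D
  i=17: K-L = 25 → Z
  i=18: T-L =  8 → I
  i=19: R-U = 23 → X
  i=20: C-Z =  3 → D
  i=21: Y-Z = 25 → Z
  shifts repeat with period 4: DZIX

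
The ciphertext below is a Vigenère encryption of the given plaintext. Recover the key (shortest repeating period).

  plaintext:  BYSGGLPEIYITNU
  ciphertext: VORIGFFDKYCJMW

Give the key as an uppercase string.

UQZCA

  i= 0: V-B = 20 → U
  i= 1: O-Y = 16 → Q
  i= 2: R-S = 25 → Z
  i= 3: I-G =  2 → C
  i= 4: G-G =  0 → A
  i= 5: F-L = 20 → U
  i= 6: F-P = 16 → Q
  i= 7: D-E = 25 → Z
  i= 8: K-I =  2 → C
  i= 9: Y-Y =  0 → A
  i=10: C-I = 20 → U
  i=11: J-T = 16 → Q
  i=12: M-N = 25 → Z
  i=13: W-U =  2 → C
  shifts repeat with period 5: UQZCA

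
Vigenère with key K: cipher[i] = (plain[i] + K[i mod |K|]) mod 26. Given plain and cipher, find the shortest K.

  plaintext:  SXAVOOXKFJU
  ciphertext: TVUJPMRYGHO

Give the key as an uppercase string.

  i= 0: T-S =  1 → B
  i= 1: V-X = 24 → Y
  i= 2: U-A = 20 → U
  i= 3: J-V = 14 → O
  i= 4: P-O =  1 → B
  i= 5: M-O = 24 → Y
  i= 6: R-X = 20 → U
  i= 7: Y-K = 14 → O
  i= 8: G-F =  1 → B
  i= 9: H-J = 24 → Y
  i=10: O-U = 20 → U
  shifts repeat with period 4: BYUO

BYUO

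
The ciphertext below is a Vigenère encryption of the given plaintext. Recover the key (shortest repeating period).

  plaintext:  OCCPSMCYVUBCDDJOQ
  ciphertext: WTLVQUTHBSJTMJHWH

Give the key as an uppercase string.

  i= 0: W-O =  8 → I
  i= 1: T-C = 17 → R
  i= 2: L-C =  9 → J
  i= 3: V-P =  6 → G
  i= 4: Q-S = 24 → Y
  i= 5: U-M =  8 → I
  i= 6: T-C = 17 → R
  i= 7: H-Y =  9 → J
  i= 8: B-V =  6 → G
  i= 9: S-U = 24 → Y
  i=10: J-B =  8 → I
  i=11: T-C = 17 → R
  i=12: M-D =  9 → J
  i=13: J-D =  6 → G
  i=14: H-J = 24 → Y
  i=15: W-O =  8 → I
  i=16: H-Q = 17 → R
  shifts repeat with period 5: IRJGY

IRJGY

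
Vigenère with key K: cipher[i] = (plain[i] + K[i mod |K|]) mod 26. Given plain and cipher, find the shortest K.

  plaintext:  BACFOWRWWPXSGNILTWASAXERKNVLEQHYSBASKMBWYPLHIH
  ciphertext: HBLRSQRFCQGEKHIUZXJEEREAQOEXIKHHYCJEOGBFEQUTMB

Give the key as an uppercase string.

  i= 0: H-B =  6 → G
  i= 1: B-A =  1 → B
  i= 2: L-C =  9 → J
  i= 3: R-F = 12 → M
  i= 4: S-O =  4 → E
  i= 5: Q-W = 20 → U
  i= 6: R-R =  0 → A
  i= 7: F-W =  9 → J
  i= 8: C-W =  6 → G
  i= 9: Q-P =  1 → B
  i=10: G-X =  9 → J
  i=11: E-S = 12 → M
  i=12: K-G =  4 → E
  i=13: H-N = 20 → U
  i=14: I-I =  0 → A
  i=15: U-L =  9 → J
  i=16: Z-T =  6 → G
  i=17: X-W =  1 → B
  i=18: J-A =  9 → J
  i=19: E-S = 12 → M
  i=20: E-A =  4 → E
  i=21: R-X = 20 → U
  i=22: E-E =  0 → A
  i=23: A-R =  9 → J
  i=24: Q-K =  6 → G
  i=25: O-N =  1 → B
  i=26: E-V =  9 → J
  i=27: X-L = 12 → M
  i=28: I-E =  4 → E
  i=29: K-Q = 20 → U
  i=30: H-H =  0 → A
  i=31: H-Y =  9 → J
  i=32: Y-S =  6 → G
  i=33: C-B =  1 → B
  i=34: J-A =  9 → J
  i=35: E-S = 12 → M
  i=36: O-K =  4 → E
  i=37: G-M = 20 → U
  i=38: B-B =  0 → A
  i=39: F-W =  9 → J
  i=40: E-Y =  6 → G
  i=41: Q-P =  1 → B
  i=42: U-L =  9 → J
  i=43: T-H = 12 → M
  i=44: M-I =  4 → E
  i=45: B-H = 20 → U
  shifts repeat with period 8: GBJMEUAJ

GBJMEUAJ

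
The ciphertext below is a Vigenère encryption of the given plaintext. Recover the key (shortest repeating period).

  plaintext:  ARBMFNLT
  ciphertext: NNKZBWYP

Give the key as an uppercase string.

  i= 0: N-A = 13 → N
  i= 1: N-R = 22 → W
  i= 2: K-B =  9 → J
  i= 3: Z-M = 13 → N
  i= 4: B-F = 22 → W
  i= 5: W-N =  9 → J
  i= 6: Y-L = 13 → N
  i= 7: P-T = 22 → W
  shifts repeat with period 3: NWJ

NWJ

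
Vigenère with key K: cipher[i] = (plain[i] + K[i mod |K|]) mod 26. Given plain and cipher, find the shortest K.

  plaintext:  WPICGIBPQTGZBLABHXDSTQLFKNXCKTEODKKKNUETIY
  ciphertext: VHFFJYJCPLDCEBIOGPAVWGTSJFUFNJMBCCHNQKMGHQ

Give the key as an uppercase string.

  i= 0: V-W = 25 → Z
  i= 1: H-P = 18 → S
  i= 2: F-I = 23 → X
  i= 3: F-C =  3 → D
  i= 4: J-G =  3 → D
  i= 5: Y-I = 16 → Q
  i= 6: J-B =  8 → I
  i= 7: C-P = 13 → N
  i= 8: P-Q = 25 → Z
  i= 9: L-T = 18 → S
  i=10: D-G = 23 → X
  i=11: C-Z =  3 → D
  i=12: E-B =  3 → D
  i=13: B-L = 16 → Q
  i=14: I-A =  8 → I
  i=15: O-B = 13 → N
  i=16: G-H = 25 → Z
  i=17: P-X = 18 → S
  i=18: A-D = 23 → X
  i=19: V-S =  3 → D
  i=20: W-T =  3 → D
  i=21: G-Q = 16 → Q
  i=22: T-L =  8 → I
  i=23: S-F = 13 → N
  i=24: J-K = 25 → Z
  i=25: F-N = 18 → S
  i=26: U-X = 23 → X
  i=27: F-C =  3 → D
  i=28: N-K =  3 → D
  i=29: J-T = 16 → Q
  i=30: M-E =  8 → I
  i=31: B-O = 13 → N
  i=32: C-D = 25 → Z
  i=33: C-K = 18 → S
  i=34: H-K = 23 → X
  i=35: N-K =  3 → D
  i=36: Q-N =  3 → D
  i=37: K-U = 16 → Q
  i=38: M-E =  8 → I
  i=39: G-T = 13 → N
  i=40: H-I = 25 → Z
  i=41: Q-Y = 18 → S
  shifts repeat with period 8: ZSXDDQIN

ZSXDDQIN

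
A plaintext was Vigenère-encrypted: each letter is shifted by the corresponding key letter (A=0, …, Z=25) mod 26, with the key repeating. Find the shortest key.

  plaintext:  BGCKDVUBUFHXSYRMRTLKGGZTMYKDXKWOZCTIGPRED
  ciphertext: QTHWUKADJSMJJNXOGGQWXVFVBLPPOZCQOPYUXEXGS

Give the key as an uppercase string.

PNFMRPGC

  i= 0: Q-B = 15 → P
  i= 1: T-G = 13 → N
  i= 2: H-C =  5 → F
  i= 3: W-K = 12 → M
  i= 4: U-D = 17 → R
  i= 5: K-V = 15 → P
  i= 6: A-U =  6 → G
  i= 7: D-B =  2 → C
  i= 8: J-U = 15 → P
  i= 9: S-F = 13 → N
  i=10: M-H =  5 → F
  i=11: J-X = 12 → M
  i=12: J-S = 17 → R
  i=13: N-Y = 15 → P
  i=14: X-R =  6 → G
  i=15: O-M =  2 → C
  i=16: G-R = 15 → P
  i=17: G-T = 13 → N
  i=18: Q-L =  5 → F
  i=19: W-K = 12 → M
  i=20: X-G = 17 → R
  i=21: V-G = 15 → P
  i=22: F-Z =  6 → G
  i=23: V-T =  2 → C
  i=24: B-M = 15 → P
  i=25: L-Y = 13 → N
  i=26: P-K =  5 → F
  i=27: P-D = 12 → M
  i=28: O-X = 17 → R
  i=29: Z-K = 15 → P
  i=30: C-W =  6 → G
  i=31: Q-O =  2 → C
  i=32: O-Z = 15 → P
  i=33: P-C = 13 → N
  i=34: Y-T =  5 → F
  i=35: U-I = 12 → M
  i=36: X-G = 17 → R
  i=37: E-P = 15 → P
  i=38: X-R =  6 → G
  i=39: G-E =  2 → C
  i=40: S-D = 15 → P
  shifts repeat with period 8: PNFMRPGC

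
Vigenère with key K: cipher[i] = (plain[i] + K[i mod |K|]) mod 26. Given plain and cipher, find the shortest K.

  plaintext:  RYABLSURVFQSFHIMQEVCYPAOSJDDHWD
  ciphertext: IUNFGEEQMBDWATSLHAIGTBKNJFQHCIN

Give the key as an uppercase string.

  i= 0: I-R = 17 → R
  i= 1: U-Y = 22 → W
  i= 2: N-A = 13 → N
  i= 3: F-B =  4 → E
  i= 4: G-L = 21 → V
  i= 5: E-S = 12 → M
  i= 6: E-U = 10 → K
  i= 7: Q-R = 25 → Z
  i= 8: M-V = 17 → R
  i= 9: B-F = 22 → W
  i=10: D-Q = 13 → N
  i=11: W-S =  4 → E
  i=12: A-F = 21 → V
  i=13: T-H = 12 → M
  i=14: S-I = 10 → K
  i=15: L-M = 25 → Z
  i=16: H-Q = 17 → R
  i=17: A-E = 22 → W
  i=18: I-V = 13 → N
  i=19: G-C =  4 → E
  i=20: T-Y = 21 → V
  i=21: B-P = 12 → M
  i=22: K-A = 10 → K
  i=23: N-O = 25 → Z
  i=24: J-S = 17 → R
  i=25: F-J = 22 → W
  i=26: Q-D = 13 → N
  i=27: H-D =  4 → E
  i=28: C-H = 21 → V
  i=29: I-W = 12 → M
  i=30: N-D = 10 → K
  shifts repeat with period 8: RWNEVMKZ

RWNEVMKZ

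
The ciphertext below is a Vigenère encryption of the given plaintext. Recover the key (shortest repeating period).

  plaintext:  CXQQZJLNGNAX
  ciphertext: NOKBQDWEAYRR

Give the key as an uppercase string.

LRU

  i= 0: N-C = 11 → L
  i= 1: O-X = 17 → R
  i= 2: K-Q = 20 → U
  i= 3: B-Q = 11 → L
  i= 4: Q-Z = 17 → R
  i= 5: D-J = 20 → U
  i= 6: W-L = 11 → L
  i= 7: E-N = 17 → R
  i= 8: A-G = 20 → U
  i= 9: Y-N = 11 → L
  i=10: R-A = 17 → R
  i=11: R-X = 20 → U
  shifts repeat with period 3: LRU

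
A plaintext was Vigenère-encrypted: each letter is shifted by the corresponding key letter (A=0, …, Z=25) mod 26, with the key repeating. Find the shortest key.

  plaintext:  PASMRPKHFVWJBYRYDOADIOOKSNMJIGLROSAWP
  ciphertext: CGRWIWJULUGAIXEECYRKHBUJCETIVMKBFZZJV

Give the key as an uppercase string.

  i= 0: C-P = 13 → N
  i= 1: G-A =  6 → G
  i= 2: R-S = 25 → Z
  i= 3: W-M = 10 → K
  i= 4: I-R = 17 → R
  i= 5: W-P =  7 → H
  i= 6: J-K = 25 → Z
  i= 7: U-H = 13 → N
  i= 8: L-F =  6 → G
  i= 9: U-V = 25 → Z
  i=10: G-W = 10 → K
  i=11: A-J = 17 → R
  i=12: I-B =  7 → H
  i=13: X-Y = 25 → Z
  i=14: E-R = 13 → N
  i=15: E-Y =  6 → G
  i=16: C-D = 25 → Z
  i=17: Y-O = 10 → K
  i=18: R-A = 17 → R
  i=19: K-D =  7 → H
  i=20: H-I = 25 → Z
  i=21: B-O = 13 → N
  i=22: U-O =  6 → G
  i=23: J-K = 25 → Z
  i=24: C-S = 10 → K
  i=25: E-N = 17 → R
  i=26: T-M =  7 → H
  i=27: I-J = 25 → Z
  i=28: V-I = 13 → N
  i=29: M-G =  6 → G
  i=30: K-L = 25 → Z
  i=31: B-R = 10 → K
  i=32: F-O = 17 → R
  i=33: Z-S =  7 → H
  i=34: Z-A = 25 → Z
  i=35: J-W = 13 → N
  i=36: V-P =  6 → G
  shifts repeat with period 7: NGZKRHZ

NGZKRHZ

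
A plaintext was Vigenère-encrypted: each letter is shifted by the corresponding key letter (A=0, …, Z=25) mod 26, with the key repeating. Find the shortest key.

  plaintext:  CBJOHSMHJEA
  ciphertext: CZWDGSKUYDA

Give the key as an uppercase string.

  i= 0: C-C =  0 → A
  i= 1: Z-B = 24 → Y
  i= 2: W-J = 13 → N
  i= 3: D-O = 15 → P
  i= 4: G-H = 25 → Z
  i= 5: S-S =  0 → A
  i= 6: K-M = 24 → Y
  i= 7: U-H = 13 → N
  i= 8: Y-J = 15 → P
  i= 9: D-E = 25 → Z
  i=10: A-A =  0 → A
  shifts repeat with period 5: AYNPZ

AYNPZ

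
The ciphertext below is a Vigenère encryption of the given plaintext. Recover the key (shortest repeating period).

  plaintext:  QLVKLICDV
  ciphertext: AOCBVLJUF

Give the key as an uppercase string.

  i= 0: A-Q = 10 → K
  i= 1: O-L =  3 → D
  i= 2: C-V =  7 → H
  i= 3: B-K = 17 → R
  i= 4: V-L = 10 → K
  i= 5: L-I =  3 → D
  i= 6: J-C =  7 → H
  i= 7: U-D = 17 → R
  i= 8: F-V = 10 → K
  shifts repeat with period 4: KDHR

KDHR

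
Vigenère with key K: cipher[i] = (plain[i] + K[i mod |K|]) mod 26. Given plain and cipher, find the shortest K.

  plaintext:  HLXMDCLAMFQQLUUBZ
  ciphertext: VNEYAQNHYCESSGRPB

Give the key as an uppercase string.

  i= 0: V-H = 14 → O
  i= 1: N-L =  2 → C
  i= 2: E-X =  7 → H
  i= 3: Y-M = 12 → M
  i= 4: A-D = 23 → X
  i= 5: Q-C = 14 → O
  i= 6: N-L =  2 → C
  i= 7: H-A =  7 → H
  i= 8: Y-M = 12 → M
  i= 9: C-F = 23 → X
  i=10: E-Q = 14 → O
  i=11: S-Q =  2 → C
  i=12: S-L =  7 → H
  i=13: G-U = 12 → M
  i=14: R-U = 23 → X
  i=15: P-B = 14 → O
  i=16: B-Z =  2 → C
  shifts repeat with period 5: OCHMX

OCHMX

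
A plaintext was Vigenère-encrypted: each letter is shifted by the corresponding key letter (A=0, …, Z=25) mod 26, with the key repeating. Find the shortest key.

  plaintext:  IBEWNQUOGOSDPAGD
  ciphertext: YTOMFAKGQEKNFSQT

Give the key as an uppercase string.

  i= 0: Y-I = 16 → Q
  i= 1: T-B = 18 → S
  i= 2: O-E = 10 → K
  i= 3: M-W = 16 → Q
  i= 4: F-N = 18 → S
  i= 5: A-Q = 10 → K
  i= 6: K-U = 16 → Q
  i= 7: G-O = 18 → S
  i= 8: Q-G = 10 → K
  i= 9: E-O = 16 → Q
  i=10: K-S = 18 → S
  i=11: N-D = 10 → K
  i=12: F-P = 16 → Q
  i=13: S-A = 18 → S
  i=14: Q-G = 10 → K
  i=15: T-D = 16 → Q
  shifts repeat with period 3: QSK

QSK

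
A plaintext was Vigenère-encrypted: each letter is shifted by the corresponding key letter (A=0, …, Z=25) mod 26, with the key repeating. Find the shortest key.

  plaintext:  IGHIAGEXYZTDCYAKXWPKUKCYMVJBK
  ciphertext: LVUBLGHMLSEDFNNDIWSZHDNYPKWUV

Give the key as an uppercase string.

  i= 0: L-I =  3 → D
  i= 1: V-G = 15 → P
  i= 2: U-H = 13 → N
  i= 3: B-I = 19 → T
  i= 4: L-A = 11 → L
  i= 5: G-G =  0 → A
  i= 6: H-E =  3 → D
  i= 7: M-X = 15 → P
  i= 8: L-Y = 13 → N
  i= 9: S-Z = 19 → T
  i=10: E-T = 11 → L
  i=11: D-D =  0 → A
  i=12: F-C =  3 → D
  i=13: N-Y = 15 → P
  i=14: N-A = 13 → N
  i=15: D-K = 19 → T
  i=16: I-X = 11 → L
  i=17: W-W =  0 → A
  i=18: S-P =  3 → D
  i=19: Z-K = 15 → P
  i=20: H-U = 13 → N
  i=21: D-K = 19 → T
  i=22: N-C = 11 → L
  i=23: Y-Y =  0 → A
  i=24: P-M =  3 → D
  i=25: K-V = 15 → P
  i=26: W-J = 13 → N
  i=27: U-B = 19 → T
  i=28: V-K = 11 → L
  shifts repeat with period 6: DPNTLA

DPNTLA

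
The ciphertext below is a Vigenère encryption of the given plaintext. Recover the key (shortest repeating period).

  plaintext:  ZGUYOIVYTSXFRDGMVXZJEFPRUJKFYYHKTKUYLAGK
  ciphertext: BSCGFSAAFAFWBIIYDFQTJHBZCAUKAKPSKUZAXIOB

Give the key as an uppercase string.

  i= 0: B-Z =  2 → C
  i= 1: S-G = 12 → M
  i= 2: C-U =  8 → I
  i= 3: G-Y =  8 → I
  i= 4: F-O = 17 → R
  i= 5: S-I = 10 → K
  i= 6: A-V =  5 → F
  i= 7: A-Y =  2 → C
  i= 8: F-T = 12 → M
  i= 9: A-S =  8 → I
  i=10: F-X =  8 → I
  i=11: W-F = 17 → R
  i=12: B-R = 10 → K
  i=13: I-D =  5 → F
  i=14: I-G =  2 → C
  i=15: Y-M = 12 → M
  i=16: D-V =  8 → I
  i=17: F-X =  8 → I
  i=18: Q-Z = 17 → R
  i=19: T-J = 10 → K
  i=20: J-E =  5 → F
  i=21: H-F =  2 → C
  i=22: B-P = 12 → M
  i=23: Z-R =  8 → I
  i=24: C-U =  8 → I
  i=25: A-J = 17 → R
  i=26: U-K = 10 → K
  i=27: K-F =  5 → F
  i=28: A-Y =  2 → C
  i=29: K-Y = 12 → M
  i=30: P-H =  8 → I
  i=31: S-K =  8 → I
  i=32: K-T = 17 → R
  i=33: U-K = 10 → K
  i=34: Z-U =  5 → F
  i=35: A-Y =  2 → C
  i=36: X-L = 12 → M
  i=37: I-A =  8 → I
  i=38: O-G =  8 → I
  i=39: B-K = 17 → R
  shifts repeat with period 7: CMIIRKF

CMIIRKF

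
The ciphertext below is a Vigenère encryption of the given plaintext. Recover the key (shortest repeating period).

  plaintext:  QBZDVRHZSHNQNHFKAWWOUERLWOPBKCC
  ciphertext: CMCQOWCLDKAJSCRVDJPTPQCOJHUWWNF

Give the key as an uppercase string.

  i= 0: C-Q = 12 → M
  i= 1: M-B = 11 → L
  i= 2: C-Z =  3 → D
  i= 3: Q-D = 13 → N
  i= 4: O-V = 19 → T
  i= 5: W-R =  5 → F
  i= 6: C-H = 21 → V
  i= 7: L-Z = 12 → M
  i= 8: D-S = 11 → L
  i= 9: K-H =  3 → D
  i=10: A-N = 13 → N
  i=11: J-Q = 19 → T
  i=12: S-N =  5 → F
  i=13: C-H = 21 → V
  i=14: R-F = 12 → M
  i=15: V-K = 11 → L
  i=16: D-A =  3 → D
  i=17: J-W = 13 → N
  i=18: P-W = 19 → T
  i=19: T-O =  5 → F
  i=20: P-U = 21 → V
  i=21: Q-E = 12 → M
  i=22: C-R = 11 → L
  i=23: O-L =  3 → D
  i=24: J-W = 13 → N
  i=25: H-O = 19 → T
  i=26: U-P =  5 → F
  i=27: W-B = 21 → V
  i=28: W-K = 12 → M
  i=29: N-C = 11 → L
  i=30: F-C =  3 → D
  shifts repeat with period 7: MLDNTFV

MLDNTFV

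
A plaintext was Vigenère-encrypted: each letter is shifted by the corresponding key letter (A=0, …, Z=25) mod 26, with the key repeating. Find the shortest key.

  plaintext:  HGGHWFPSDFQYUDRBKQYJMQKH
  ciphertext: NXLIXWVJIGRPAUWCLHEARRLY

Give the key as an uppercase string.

  i= 0: N-H =  6 → G
  i= 1: X-G = 17 → R
  i= 2: L-G =  5 → F
  i= 3: I-H =  1 → B
  i= 4: X-W =  1 → B
  i= 5: W-F = 17 → R
  i= 6: V-P =  6 → G
  i= 7: J-S = 17 → R
  i= 8: I-D =  5 → F
  i= 9: G-F =  1 → B
  i=10: R-Q =  1 → B
  i=11: P-Y = 17 → R
  i=12: A-U =  6 → G
  i=13: U-D = 17 → R
  i=14: W-R =  5 → F
  i=15: C-B =  1 → B
  i=16: L-K =  1 → B
  i=17: H-Q = 17 → R
  i=18: E-Y =  6 → G
  i=19: A-J = 17 → R
  i=20: R-M =  5 → F
  i=21: R-Q =  1 → B
  i=22: L-K =  1 → B
  i=23: Y-H = 17 → R
  shifts repeat with period 6: GRFBBR

GRFBBR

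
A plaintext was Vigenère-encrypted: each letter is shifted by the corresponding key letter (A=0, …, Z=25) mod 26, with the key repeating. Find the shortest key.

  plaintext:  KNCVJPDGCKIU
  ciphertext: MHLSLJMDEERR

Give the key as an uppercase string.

  i= 0: M-K =  2 → C
  i= 1: H-N = 20 → U
  i= 2: L-C =  9 → J
  i= 3: S-V = 23 → X
  i= 4: L-J =  2 → C
  i= 5: J-P = 20 → U
  i= 6: M-D =  9 → J
  i= 7: D-G = 23 → X
  i= 8: E-C =  2 → C
  i= 9: E-K = 20 → U
  i=10: R-I =  9 → J
  i=11: R-U = 23 → X
  shifts repeat with period 4: CUJX

CUJX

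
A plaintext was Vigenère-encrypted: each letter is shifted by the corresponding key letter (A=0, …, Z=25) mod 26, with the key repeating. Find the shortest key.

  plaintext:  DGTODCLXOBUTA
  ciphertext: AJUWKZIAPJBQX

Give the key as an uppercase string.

  i= 0: A-D = 23 → X
  i= 1: J-G =  3 → D
  i= 2: U-T =  1 → B
  i= 3: W-O =  8 → I
  i= 4: K-D =  7 → H
  i= 5: Z-C = 23 → X
  i= 6: I-L = 23 → X
  i= 7: A-X =  3 → D
  i= 8: P-O =  1 → B
  i= 9: J-B =  8 → I
  i=10: B-U =  7 → H
  i=11: Q-T = 23 → X
  i=12: X-A = 23 → X
  shifts repeat with period 6: XDBIHX

XDBIHX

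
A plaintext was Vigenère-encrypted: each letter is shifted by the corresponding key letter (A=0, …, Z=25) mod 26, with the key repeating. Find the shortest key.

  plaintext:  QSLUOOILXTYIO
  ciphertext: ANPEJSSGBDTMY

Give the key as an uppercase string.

  i= 0: A-Q = 10 → K
  i= 1: N-S = 21 → V
  i= 2: P-L =  4 → E
  i= 3: E-U = 10 → K
  i= 4: J-O = 21 → V
  i= 5: S-O =  4 → E
  i= 6: S-I = 10 → K
  i= 7: G-L = 21 → V
  i= 8: B-X =  4 → E
  i= 9: D-T = 10 → K
  i=10: T-Y = 21 → V
  i=11: M-I =  4 → E
  i=12: Y-O = 10 → K
  shifts repeat with period 3: KVE

KVE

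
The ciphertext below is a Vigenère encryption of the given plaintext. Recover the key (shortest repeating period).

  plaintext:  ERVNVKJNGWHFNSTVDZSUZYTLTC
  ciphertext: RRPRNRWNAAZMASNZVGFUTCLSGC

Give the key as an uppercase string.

  i= 0: R-E = 13 → N
  i= 1: R-R =  0 → A
  i= 2: P-V = 20 → U
  i= 3: R-N =  4 → E
  i= 4: N-V = 18 → S
  i= 5: R-K =  7 → H
  i= 6: W-J = 13 → N
  i= 7: N-N =  0 → A
  i= 8: A-G = 20 → U
  i= 9: A-W =  4 → E
  i=10: Z-H = 18 → S
  i=11: M-F =  7 → H
  i=12: A-N = 13 → N
  i=13: S-S =  0 → A
  i=14: N-T = 20 → U
  i=15: Z-V =  4 → E
  i=16: V-D = 18 → S
  i=17: G-Z =  7 → H
  i=18: F-S = 13 → N
  i=19: U-U =  0 → A
  i=20: T-Z = 20 → U
  i=21: C-Y =  4 → E
  i=22: L-T = 18 → S
  i=23: S-L =  7 → H
  i=24: G-T = 13 → N
  i=25: C-C =  0 → A
  shifts repeat with period 6: NAUESH

NAUESH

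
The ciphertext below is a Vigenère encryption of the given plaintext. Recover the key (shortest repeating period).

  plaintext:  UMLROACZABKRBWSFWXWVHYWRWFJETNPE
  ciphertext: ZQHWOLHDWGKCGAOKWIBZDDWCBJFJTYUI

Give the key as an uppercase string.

  i= 0: Z-U =  5 → F
  i= 1: Q-M =  4 → E
  i= 2: H-L = 22 → W
  i= 3: W-R =  5 → F
  i= 4: O-O =  0 → A
  i= 5: L-A = 11 → L
  i= 6: H-C =  5 → F
  i= 7: D-Z =  4 → E
  i= 8: W-A = 22 → W
  i= 9: G-B =  5 → F
  i=10: K-K =  0 → A
  i=11: C-R = 11 → L
  i=12: G-B =  5 → F
  i=13: A-W =  4 → E
  i=14: O-S = 22 → W
  i=15: K-F =  5 → F
  i=16: W-W =  0 → A
  i=17: I-X = 11 → L
  i=18: B-W =  5 → F
  i=19: Z-V =  4 → E
  i=20: D-H = 22 → W
  i=21: D-Y =  5 → F
  i=22: W-W =  0 → A
  i=23: C-R = 11 → L
  i=24: B-W =  5 → F
  i=25: J-F =  4 → E
  i=26: F-J = 22 → W
  i=27: J-E =  5 → F
  i=28: T-T =  0 → A
  i=29: Y-N = 11 → L
  i=30: U-P =  5 → F
  i=31: I-E =  4 → E
  shifts repeat with period 6: FEWFAL

FEWFAL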